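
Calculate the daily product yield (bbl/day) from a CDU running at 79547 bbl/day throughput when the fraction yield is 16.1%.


Crude throughput = 79547 bbl/day
Fraction yield = 16.1%
yield = throughput * fraction / 100
yield = 79547 * 16.1 / 100 = 12807.067

12807.067 bbl/day


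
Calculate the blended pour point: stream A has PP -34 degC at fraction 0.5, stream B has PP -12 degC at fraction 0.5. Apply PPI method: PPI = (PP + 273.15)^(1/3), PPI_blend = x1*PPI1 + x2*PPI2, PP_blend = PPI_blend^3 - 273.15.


PPI_1 = (-34 + 273.15)^(1/3) = 6.20712
PPI_2 = (-12 + 273.15)^(1/3) = 6.391901
PPI_blend = 0.5 * 6.20712 + 0.5 * 6.391901 = 6.299511
PP_blend = 6.299511^3 - 273.15 = 249.9888 - 273.15 = -23.16

-23.16 degC


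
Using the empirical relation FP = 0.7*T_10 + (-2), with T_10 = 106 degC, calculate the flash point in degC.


FP = 0.7 * 106 + (-2) = 72.2

72.2 degC


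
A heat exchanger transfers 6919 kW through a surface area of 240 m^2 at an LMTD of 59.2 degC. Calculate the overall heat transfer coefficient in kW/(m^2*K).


From Q = U*A*LMTD, U = Q / (A * LMTD)
U = 6919 / (240 * 59.2) = 6919 / 14208 = 0.4870

0.4870 kW/(m^2*K)


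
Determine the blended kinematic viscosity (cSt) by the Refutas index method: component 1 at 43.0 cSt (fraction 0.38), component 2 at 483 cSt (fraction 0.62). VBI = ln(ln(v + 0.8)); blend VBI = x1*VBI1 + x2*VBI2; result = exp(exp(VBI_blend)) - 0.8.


Refutas method: VBN_i = 14.534*ln(ln(visc_i + 0.8)) + 10.975, blended linearly by mass fraction; since VBN is linear in VBI_i = ln(ln(visc_i + 0.8)) and the fractions sum to 1, blend VBI directly: visc = exp(exp(VBI_blend)) - 0.8
VBI_1 = ln(ln(43.0 + 0.8)) = 1.32963
VBI_2 = ln(ln(483 + 0.8)) = 1.82159
VBI_blend = 0.38 * 1.32963 + 0.62 * 1.82159 = 1.63465
visc_blend = exp(exp(1.63465)) - 0.8 = 167.8

167.8 cSt


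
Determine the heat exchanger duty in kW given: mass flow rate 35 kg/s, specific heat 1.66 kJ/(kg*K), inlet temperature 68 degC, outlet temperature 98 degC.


Q = m_dot * cp * delta_T
delta_T = 98 - 68 = 30 K
Q = 35 * 1.66 * 30
= 58.1 * 30
= 1743 kW

1743 kW


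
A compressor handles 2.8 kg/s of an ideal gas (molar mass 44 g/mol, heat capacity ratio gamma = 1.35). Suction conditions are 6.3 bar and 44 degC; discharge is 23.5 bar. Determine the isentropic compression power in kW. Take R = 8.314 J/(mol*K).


Isentropic work: W = m*(gamma/(gamma-1))*(R*T1/MW)*((P2/P1)^((gamma-1)/gamma) - 1)
T1 = 44 + 273.15 = 317.15 K
Pressure ratio = 23.5 / 6.3 = 3.73016
Exponent = (1.35 - 1)/1.35 = 0.259259
(P2/P1)^exp - 1 = 3.73016^0.259259 - 1 = 0.406778
W = 2.8 * 1.35 / 0.35 * 8.314 * 317.15 / 44 * 0.406778 = 263.3

263.3 kW


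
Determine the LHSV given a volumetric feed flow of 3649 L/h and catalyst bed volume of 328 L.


LHSV = volumetric feed rate / catalyst volume
= 3649 L/h / 328 L
= 11.12 h^-1

11.12 h^-1


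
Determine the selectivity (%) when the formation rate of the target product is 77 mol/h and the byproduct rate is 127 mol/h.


Selectivity = desired / (desired + undesired) * 100
Total products = 77 + 127 = 204 mol/h
S = 77 / 204 * 100
= 0.3775 * 100
= 37.75 %

37.75 %


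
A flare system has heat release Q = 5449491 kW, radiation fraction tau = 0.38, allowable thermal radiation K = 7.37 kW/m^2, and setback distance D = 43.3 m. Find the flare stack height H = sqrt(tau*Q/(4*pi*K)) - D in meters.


tau*Q/(4*pi*K) = 0.38 * 5449491 / (4 * pi * 7.37) = 22359.5
sqrt(22359.5) = 149.531
H = 149.531 - 43.3 = 106.2

106.2 m


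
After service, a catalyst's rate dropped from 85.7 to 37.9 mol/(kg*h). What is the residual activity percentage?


Activity (%) = (rate_used / rate_fresh) * 100
rate_used = 37.9, rate_fresh = 85.7
= (37.9 / 85.7) * 100
= 0.4422 * 100 = 44.22

44.22 %


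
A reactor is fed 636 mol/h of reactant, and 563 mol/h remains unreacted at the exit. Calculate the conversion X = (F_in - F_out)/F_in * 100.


X = (F_in - F_out) / F_in * 100
Moles reacted = 636 - 563 = 73
X = 73 / 636 * 100
= 0.1148 * 100
= 11.48 %

11.48 %


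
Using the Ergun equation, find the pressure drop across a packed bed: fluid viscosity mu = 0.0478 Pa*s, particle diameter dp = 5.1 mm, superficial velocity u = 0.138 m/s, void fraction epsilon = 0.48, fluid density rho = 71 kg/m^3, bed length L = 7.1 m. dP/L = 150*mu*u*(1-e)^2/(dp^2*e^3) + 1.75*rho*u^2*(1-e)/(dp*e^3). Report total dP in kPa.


dp = 5.1 mm = 0.0051 m
Viscous term = 150*0.0478*0.138*(1-0.48)^2 / (0.0051^2*0.48^3) = 93012.4
Inertial term = 1.75*71*0.138^2*(1-0.48) / (0.0051*0.48^3) = 2181.54
dP/L = 93012.4 + 2181.54 = 95193.9 Pa/m
dP = 95193.9 * 7.1 / 1000 = 675.9 kPa

675.9 kPa


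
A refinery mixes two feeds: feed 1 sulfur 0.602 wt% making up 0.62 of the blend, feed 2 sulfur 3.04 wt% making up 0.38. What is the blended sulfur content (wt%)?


Linear sulfur blending: S_blend = x1*S1 + x2*S2
Contribution 1: 0.62 * 0.602 = 0.37324 wt%
Contribution 2: 0.38 * 3.04 = 1.1552 wt%
S_blend = 0.37324 + 1.1552 = 1.52844

1.52844 wt%


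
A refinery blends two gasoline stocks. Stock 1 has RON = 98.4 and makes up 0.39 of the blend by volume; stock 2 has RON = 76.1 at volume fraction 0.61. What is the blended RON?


Linear blending: RON_blend = sum(vi * RONi)
Contribution 1: 0.39 * 98.4 = 38.376
Contribution 2: 0.61 * 76.1 = 46.421
RON_blend = 38.376 + 46.421 = 84.797

84.797


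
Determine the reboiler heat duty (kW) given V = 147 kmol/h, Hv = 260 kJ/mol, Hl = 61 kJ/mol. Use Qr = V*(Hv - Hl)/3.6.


Qr = 147 * (260 - 61) / 3.6 = 147 * 199 / 3.6 = 8126

8126 kW


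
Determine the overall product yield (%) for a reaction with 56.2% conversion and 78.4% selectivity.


Overall yield = conversion (%) * selectivity (%) / 100
Conversion = 56.2%, Selectivity = 78.4%
Y = 56.2 * 78.4 / 100
= 44.0608 %

44.0608 %


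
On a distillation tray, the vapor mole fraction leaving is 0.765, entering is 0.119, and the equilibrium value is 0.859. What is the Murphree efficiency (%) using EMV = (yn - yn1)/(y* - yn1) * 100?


Murphree vapor efficiency: EMV = (y_n - y_(n-1)) / (y*_n - y_(n-1)) * 100
EMV = (0.765 - 0.119) / (0.859 - 0.119) * 100 = 0.646 / 0.74 * 100 = 87.30

87.30 %


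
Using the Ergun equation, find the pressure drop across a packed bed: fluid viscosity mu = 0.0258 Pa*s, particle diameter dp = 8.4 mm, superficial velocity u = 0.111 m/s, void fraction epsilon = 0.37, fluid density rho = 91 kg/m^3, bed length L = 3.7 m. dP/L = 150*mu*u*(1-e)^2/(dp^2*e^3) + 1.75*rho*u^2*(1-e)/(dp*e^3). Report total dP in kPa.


dp = 8.4 mm = 0.0084 m
Viscous term = 150*0.0258*0.111*(1-0.37)^2 / (0.0084^2*0.37^3) = 47703.6
Inertial term = 1.75*91*0.111^2*(1-0.37) / (0.0084*0.37^3) = 2905.24
dP/L = 47703.6 + 2905.24 = 50608.8 Pa/m
dP = 50608.8 * 3.7 / 1000 = 187.3 kPa

187.3 kPa


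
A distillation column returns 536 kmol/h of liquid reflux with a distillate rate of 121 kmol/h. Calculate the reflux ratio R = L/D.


Reflux ratio definition: R = L / D (liquid returned / distillate withdrawn)
L = 536 kmol/h, D = 121 kmol/h
R = 536 / 121 = 4.430

4.430


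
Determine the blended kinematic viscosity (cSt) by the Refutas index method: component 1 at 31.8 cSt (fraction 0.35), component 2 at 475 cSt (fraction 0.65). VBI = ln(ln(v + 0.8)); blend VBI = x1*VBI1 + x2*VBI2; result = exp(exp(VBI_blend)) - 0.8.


Refutas method: VBN_i = 14.534*ln(ln(visc_i + 0.8)) + 10.975, blended linearly by mass fraction; since VBN is linear in VBI_i = ln(ln(visc_i + 0.8)) and the fractions sum to 1, blend VBI directly: visc = exp(exp(VBI_blend)) - 0.8
VBI_1 = ln(ln(31.8 + 0.8)) = 1.24827
VBI_2 = ln(ln(475 + 0.8)) = 1.81889
VBI_blend = 0.35 * 1.24827 + 0.65 * 1.81889 = 1.61917
visc_blend = exp(exp(1.61917)) - 0.8 = 155.1

155.1 cSt


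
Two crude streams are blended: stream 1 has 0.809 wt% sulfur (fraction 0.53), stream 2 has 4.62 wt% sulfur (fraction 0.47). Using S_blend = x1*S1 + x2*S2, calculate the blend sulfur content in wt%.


Linear sulfur blending: S_blend = x1*S1 + x2*S2
Contribution 1: 0.53 * 0.809 = 0.42877 wt%
Contribution 2: 0.47 * 4.62 = 2.1714 wt%
S_blend = 0.42877 + 2.1714 = 2.60017

2.60017 wt%


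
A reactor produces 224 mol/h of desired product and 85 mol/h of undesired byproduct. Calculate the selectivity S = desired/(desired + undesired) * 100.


Selectivity = desired / (desired + undesired) * 100
Total products = 224 + 85 = 309 mol/h
S = 224 / 309 * 100
= 0.7249 * 100
= 72.49 %

72.49 %


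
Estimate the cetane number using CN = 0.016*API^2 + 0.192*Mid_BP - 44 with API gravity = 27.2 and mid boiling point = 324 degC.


CN = 0.016 * 27.2^2 + 0.192 * 324 - 44
CN = 11.83744 + 62.208 - 44 = 30.04544

30.04544


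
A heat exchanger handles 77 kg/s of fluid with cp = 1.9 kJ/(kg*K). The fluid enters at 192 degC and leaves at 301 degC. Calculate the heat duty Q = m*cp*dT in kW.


Q = m_dot * cp * delta_T
delta_T = 301 - 192 = 109 K
Q = 77 * 1.9 * 109
= 146.3 * 109
= 15946.7 kW

15946.7 kW


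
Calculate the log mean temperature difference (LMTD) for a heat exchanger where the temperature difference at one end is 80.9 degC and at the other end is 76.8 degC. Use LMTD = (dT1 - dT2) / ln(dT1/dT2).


LMTD = (dT1 - dT2) / ln(dT1/dT2)
= (80.9 - 76.8) / ln(80.9 / 76.8) = 4.1 / 0.0520092 = 78.83

78.83 degC


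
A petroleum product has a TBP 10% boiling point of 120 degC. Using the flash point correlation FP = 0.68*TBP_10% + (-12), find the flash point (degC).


FP = 0.68 * 120 + (-12) = 69.6

69.6 degC


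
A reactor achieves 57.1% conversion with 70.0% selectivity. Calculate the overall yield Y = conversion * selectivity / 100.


Overall yield = conversion (%) * selectivity (%) / 100
Conversion = 57.1%, Selectivity = 70.0%
Y = 57.1 * 70.0 / 100
= 39.97 %

39.97 %


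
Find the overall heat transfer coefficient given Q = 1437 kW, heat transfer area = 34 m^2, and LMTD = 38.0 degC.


From Q = U*A*LMTD, U = Q / (A * LMTD)
U = 1437 / (34 * 38.0) = 1437 / 1292 = 1.112

1.112 kW/(m^2*K)


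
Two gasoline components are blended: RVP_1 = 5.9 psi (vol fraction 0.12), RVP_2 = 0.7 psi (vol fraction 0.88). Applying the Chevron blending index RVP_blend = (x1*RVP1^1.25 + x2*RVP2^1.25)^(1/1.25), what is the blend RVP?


Chevron index: RVP_blend = (sum xi*RVPi^1.25)^(1/1.25)
RVP^1.25 terms: 0.12 * 5.9^1.25 + 0.88 * 0.7^1.25 = 1.66688
RVP_blend = 1.66688^(1/1.25) = 1.505

1.505 psi


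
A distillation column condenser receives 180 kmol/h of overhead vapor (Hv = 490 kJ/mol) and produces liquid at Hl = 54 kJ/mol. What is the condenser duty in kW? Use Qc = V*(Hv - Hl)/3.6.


Qc = 180 * (490 - 54) / 3.6 = 180 * 436 / 3.6 = 21800

21800 kW


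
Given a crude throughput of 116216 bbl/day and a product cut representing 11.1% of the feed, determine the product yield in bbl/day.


Crude throughput = 116216 bbl/day
Fraction yield = 11.1%
yield = throughput * fraction / 100
yield = 116216 * 11.1 / 100 = 12899.976

12899.976 bbl/day


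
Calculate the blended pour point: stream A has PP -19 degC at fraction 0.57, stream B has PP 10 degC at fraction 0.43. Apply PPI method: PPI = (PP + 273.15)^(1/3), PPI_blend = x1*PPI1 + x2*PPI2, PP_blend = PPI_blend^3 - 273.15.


PPI_1 = (-19 + 273.15)^(1/3) = 6.334272
PPI_2 = (10 + 273.15)^(1/3) = 6.566574
PPI_blend = 0.57 * 6.334272 + 0.43 * 6.566574 = 6.434162
PP_blend = 6.434162^3 - 273.15 = 266.3643 - 273.15 = -6.79

-6.79 degC


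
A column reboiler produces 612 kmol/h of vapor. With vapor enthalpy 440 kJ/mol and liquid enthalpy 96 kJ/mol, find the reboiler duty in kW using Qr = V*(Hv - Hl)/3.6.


Qr = 612 * (440 - 96) / 3.6 = 612 * 344 / 3.6 = 58480

58480 kW


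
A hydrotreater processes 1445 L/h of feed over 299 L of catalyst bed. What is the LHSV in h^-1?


LHSV = volumetric feed rate / catalyst volume
= 1445 L/h / 299 L
= 4.833 h^-1

4.833 h^-1


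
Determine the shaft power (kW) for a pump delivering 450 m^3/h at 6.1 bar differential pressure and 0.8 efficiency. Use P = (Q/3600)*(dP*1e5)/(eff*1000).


Q = 450 / 3600 = 0.125 m^3/s
P = 0.125 * (6.1 * 1e5) / 0.8 / 1000 = 95.31

95.31 kW


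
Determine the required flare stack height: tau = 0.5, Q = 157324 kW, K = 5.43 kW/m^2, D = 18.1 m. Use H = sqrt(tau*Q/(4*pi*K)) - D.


tau*Q/(4*pi*K) = 0.5 * 157324 / (4 * pi * 5.43) = 1152.8
sqrt(1152.8) = 33.9529
H = 33.9529 - 18.1 = 15.85

15.85 m


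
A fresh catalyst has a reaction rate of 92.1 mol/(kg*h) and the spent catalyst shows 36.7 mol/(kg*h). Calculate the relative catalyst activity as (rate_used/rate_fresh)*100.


Activity (%) = (rate_used / rate_fresh) * 100
rate_used = 36.7, rate_fresh = 92.1
= (36.7 / 92.1) * 100
= 0.3985 * 100 = 39.85

39.85 %


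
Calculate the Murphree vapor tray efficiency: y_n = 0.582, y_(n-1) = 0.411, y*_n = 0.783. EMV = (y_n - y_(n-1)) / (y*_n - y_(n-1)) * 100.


Murphree vapor efficiency: EMV = (y_n - y_(n-1)) / (y*_n - y_(n-1)) * 100
EMV = (0.582 - 0.411) / (0.783 - 0.411) * 100 = 0.171 / 0.372 * 100 = 45.97

45.97 %


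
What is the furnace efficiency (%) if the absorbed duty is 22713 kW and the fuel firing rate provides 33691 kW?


Furnace efficiency = Q_absorbed / Q_fuel * 100
= 22713 / 33691 * 100 = 67.42

67.42 %


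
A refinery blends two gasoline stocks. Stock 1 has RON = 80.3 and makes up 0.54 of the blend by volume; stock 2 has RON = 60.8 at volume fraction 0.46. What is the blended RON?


Linear blending: RON_blend = sum(vi * RONi)
Contribution 1: 0.54 * 80.3 = 43.362
Contribution 2: 0.46 * 60.8 = 27.968
RON_blend = 43.362 + 27.968 = 71.33

71.33


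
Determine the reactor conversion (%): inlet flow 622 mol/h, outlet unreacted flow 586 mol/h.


X = (F_in - F_out) / F_in * 100
Moles reacted = 622 - 586 = 36
X = 36 / 622 * 100
= 0.05788 * 100
= 5.788 %

5.788 %


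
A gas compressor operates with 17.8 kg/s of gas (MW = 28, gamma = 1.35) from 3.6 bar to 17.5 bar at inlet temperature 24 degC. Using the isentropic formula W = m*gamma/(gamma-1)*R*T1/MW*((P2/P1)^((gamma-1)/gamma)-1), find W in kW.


Isentropic work: W = m*(gamma/(gamma-1))*(R*T1/MW)*((P2/P1)^((gamma-1)/gamma) - 1)
T1 = 24 + 273.15 = 297.15 K
Pressure ratio = 17.5 / 3.6 = 4.86111
Exponent = (1.35 - 1)/1.35 = 0.259259
(P2/P1)^exp - 1 = 4.86111^0.259259 - 1 = 0.506754
W = 17.8 * 1.35 / 0.35 * 8.314 * 297.15 / 28 * 0.506754 = 3070

3070 kW


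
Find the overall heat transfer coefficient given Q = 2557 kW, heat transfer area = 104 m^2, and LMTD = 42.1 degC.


From Q = U*A*LMTD, U = Q / (A * LMTD)
U = 2557 / (104 * 42.1) = 2557 / 4378.4 = 0.5840

0.5840 kW/(m^2*K)


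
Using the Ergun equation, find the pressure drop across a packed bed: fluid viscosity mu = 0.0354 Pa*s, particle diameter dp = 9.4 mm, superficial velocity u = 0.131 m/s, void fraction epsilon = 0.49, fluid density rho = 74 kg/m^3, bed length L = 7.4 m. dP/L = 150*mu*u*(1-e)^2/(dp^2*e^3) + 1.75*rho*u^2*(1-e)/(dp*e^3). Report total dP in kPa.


dp = 9.4 mm = 0.0094 m
Viscous term = 150*0.0354*0.131*(1-0.49)^2 / (0.0094^2*0.49^3) = 17404.5
Inertial term = 1.75*74*0.131^2*(1-0.49) / (0.0094*0.49^3) = 1024.86
dP/L = 17404.5 + 1024.86 = 18429.4 Pa/m
dP = 18429.4 * 7.4 / 1000 = 136.4 kPa

136.4 kPa


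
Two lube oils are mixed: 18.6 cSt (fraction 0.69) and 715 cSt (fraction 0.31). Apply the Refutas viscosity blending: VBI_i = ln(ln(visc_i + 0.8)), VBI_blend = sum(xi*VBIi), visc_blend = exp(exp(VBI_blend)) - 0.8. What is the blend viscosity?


Refutas method: VBN_i = 14.534*ln(ln(visc_i + 0.8)) + 10.975, blended linearly by mass fraction; since VBN is linear in VBI_i = ln(ln(visc_i + 0.8)) and the fractions sum to 1, blend VBI directly: visc = exp(exp(VBI_blend)) - 0.8
VBI_1 = ln(ln(18.6 + 0.8)) = 1.08697
VBI_2 = ln(ln(715 + 0.8)) = 1.88303
VBI_blend = 0.69 * 1.08697 + 0.31 * 1.88303 = 1.33375
visc_blend = exp(exp(1.33375)) - 0.8 = 43.69

43.69 cSt


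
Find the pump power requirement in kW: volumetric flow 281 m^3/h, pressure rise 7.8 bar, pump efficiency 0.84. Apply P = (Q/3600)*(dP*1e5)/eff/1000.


Q = 281 / 3600 = 0.0780556 m^3/s
P = 0.0780556 * (7.8 * 1e5) / 0.84 / 1000 = 72.48

72.48 kW


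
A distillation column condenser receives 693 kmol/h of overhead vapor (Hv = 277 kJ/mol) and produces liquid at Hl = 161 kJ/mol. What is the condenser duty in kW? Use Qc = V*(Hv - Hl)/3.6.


Qc = 693 * (277 - 161) / 3.6 = 693 * 116 / 3.6 = 22330

22330 kW


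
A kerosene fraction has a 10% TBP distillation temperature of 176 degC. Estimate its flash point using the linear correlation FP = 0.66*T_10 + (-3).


FP = 0.66 * 176 + (-3) = 113.16

113.16 degC


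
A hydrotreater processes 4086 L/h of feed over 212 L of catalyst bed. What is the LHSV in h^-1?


LHSV = volumetric feed rate / catalyst volume
= 4086 L/h / 212 L
= 19.27 h^-1

19.27 h^-1


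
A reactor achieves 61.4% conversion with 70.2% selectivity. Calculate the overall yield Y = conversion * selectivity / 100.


Overall yield = conversion (%) * selectivity (%) / 100
Conversion = 61.4%, Selectivity = 70.2%
Y = 61.4 * 70.2 / 100
= 43.1028 %

43.1028 %


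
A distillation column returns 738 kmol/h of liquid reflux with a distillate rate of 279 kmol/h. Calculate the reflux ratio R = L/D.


Reflux ratio definition: R = L / D (liquid returned / distillate withdrawn)
L = 738 kmol/h, D = 279 kmol/h
R = 738 / 279 = 2.645

2.645


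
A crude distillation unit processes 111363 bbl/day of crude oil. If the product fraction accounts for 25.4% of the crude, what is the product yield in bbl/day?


Crude throughput = 111363 bbl/day
Fraction yield = 25.4%
yield = throughput * fraction / 100
yield = 111363 * 25.4 / 100 = 28286.202

28286.202 bbl/day


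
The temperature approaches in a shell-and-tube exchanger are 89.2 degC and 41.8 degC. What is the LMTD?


LMTD = (dT1 - dT2) / ln(dT1/dT2)
= (89.2 - 41.8) / ln(89.2 / 41.8) = 47.4 / 0.757985 = 62.53

62.53 degC


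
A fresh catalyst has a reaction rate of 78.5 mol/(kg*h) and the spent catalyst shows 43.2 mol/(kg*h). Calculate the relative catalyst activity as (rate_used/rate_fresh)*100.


Activity (%) = (rate_used / rate_fresh) * 100
rate_used = 43.2, rate_fresh = 78.5
= (43.2 / 78.5) * 100
= 0.5503 * 100 = 55.03

55.03 %


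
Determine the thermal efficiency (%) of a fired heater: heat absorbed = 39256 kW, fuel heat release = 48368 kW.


Furnace efficiency = Q_absorbed / Q_fuel * 100
= 39256 / 48368 * 100 = 81.16

81.16 %


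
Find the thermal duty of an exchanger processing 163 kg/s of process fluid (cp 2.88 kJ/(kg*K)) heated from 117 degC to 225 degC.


Q = m_dot * cp * delta_T
delta_T = 225 - 117 = 108 K
Q = 163 * 2.88 * 108
= 469.44 * 108
= 50699.52 kW

50699.52 kW


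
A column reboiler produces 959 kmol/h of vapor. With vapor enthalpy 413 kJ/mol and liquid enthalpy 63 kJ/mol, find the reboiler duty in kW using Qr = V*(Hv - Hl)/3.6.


Qr = 959 * (413 - 63) / 3.6 = 959 * 350 / 3.6 = 93240

93240 kW


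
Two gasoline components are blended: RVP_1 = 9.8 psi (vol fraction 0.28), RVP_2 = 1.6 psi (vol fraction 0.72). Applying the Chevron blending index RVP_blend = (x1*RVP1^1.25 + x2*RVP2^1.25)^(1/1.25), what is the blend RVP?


Chevron index: RVP_blend = (sum xi*RVPi^1.25)^(1/1.25)
RVP^1.25 terms: 0.28 * 9.8^1.25 + 0.72 * 1.6^1.25 = 6.15065
RVP_blend = 6.15065^(1/1.25) = 4.277

4.277 psi


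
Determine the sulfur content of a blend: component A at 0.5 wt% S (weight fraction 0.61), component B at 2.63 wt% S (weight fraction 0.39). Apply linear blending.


Linear sulfur blending: S_blend = x1*S1 + x2*S2
Contribution 1: 0.61 * 0.5 = 0.305 wt%
Contribution 2: 0.39 * 2.63 = 1.0257 wt%
S_blend = 0.305 + 1.0257 = 1.3307

1.3307 wt%


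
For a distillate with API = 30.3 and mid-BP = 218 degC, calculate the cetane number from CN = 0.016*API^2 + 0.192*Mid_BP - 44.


CN = 0.016 * 30.3^2 + 0.192 * 218 - 44
CN = 14.68944 + 41.856 - 44 = 12.54544

12.54544


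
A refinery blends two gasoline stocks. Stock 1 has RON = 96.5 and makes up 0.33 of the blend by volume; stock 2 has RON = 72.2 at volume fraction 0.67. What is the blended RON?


Linear blending: RON_blend = sum(vi * RONi)
Contribution 1: 0.33 * 96.5 = 31.845
Contribution 2: 0.67 * 72.2 = 48.374
RON_blend = 31.845 + 48.374 = 80.219

80.219


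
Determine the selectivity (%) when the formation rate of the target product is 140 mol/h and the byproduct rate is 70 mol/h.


Selectivity = desired / (desired + undesired) * 100
Total products = 140 + 70 = 210 mol/h
S = 140 / 210 * 100
= 0.6667 * 100
= 66.67 %

66.67 %


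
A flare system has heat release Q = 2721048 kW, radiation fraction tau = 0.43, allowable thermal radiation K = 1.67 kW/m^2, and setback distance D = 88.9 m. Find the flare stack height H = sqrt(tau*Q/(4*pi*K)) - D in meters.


tau*Q/(4*pi*K) = 0.43 * 2721048 / (4 * pi * 1.67) = 55754.3
sqrt(55754.3) = 236.123
H = 236.123 - 88.9 = 147.2

147.2 m


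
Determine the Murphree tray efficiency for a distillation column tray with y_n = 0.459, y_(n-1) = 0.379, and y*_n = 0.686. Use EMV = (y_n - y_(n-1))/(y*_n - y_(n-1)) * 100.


Murphree vapor efficiency: EMV = (y_n - y_(n-1)) / (y*_n - y_(n-1)) * 100
EMV = (0.459 - 0.379) / (0.686 - 0.379) * 100 = 0.08 / 0.307 * 100 = 26.06

26.06 %


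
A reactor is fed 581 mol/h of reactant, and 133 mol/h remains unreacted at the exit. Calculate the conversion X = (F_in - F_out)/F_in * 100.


X = (F_in - F_out) / F_in * 100
Moles reacted = 581 - 133 = 448
X = 448 / 581 * 100
= 0.7711 * 100
= 77.11 %

77.11 %


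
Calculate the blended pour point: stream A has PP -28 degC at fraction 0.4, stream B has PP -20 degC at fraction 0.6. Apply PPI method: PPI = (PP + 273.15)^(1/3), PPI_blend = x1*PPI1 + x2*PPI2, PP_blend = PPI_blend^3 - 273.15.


PPI_1 = (-28 + 273.15)^(1/3) = 6.258601
PPI_2 = (-20 + 273.15)^(1/3) = 6.325953
PPI_blend = 0.4 * 6.258601 + 0.6 * 6.325953 = 6.299012
PP_blend = 6.299012^3 - 273.15 = 249.9294 - 273.15 = -23.22

-23.22 degC


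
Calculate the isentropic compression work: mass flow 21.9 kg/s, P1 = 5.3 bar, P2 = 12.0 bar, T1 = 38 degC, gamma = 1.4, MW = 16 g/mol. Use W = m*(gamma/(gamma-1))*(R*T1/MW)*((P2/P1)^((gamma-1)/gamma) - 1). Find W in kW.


Isentropic work: W = m*(gamma/(gamma-1))*(R*T1/MW)*((P2/P1)^((gamma-1)/gamma) - 1)
T1 = 38 + 273.15 = 311.15 K
Pressure ratio = 12.0 / 5.3 = 2.26415
Exponent = (1.4 - 1)/1.4 = 0.285714
(P2/P1)^exp - 1 = 2.26415^0.285714 - 1 = 0.262994
W = 21.9 * 1.4 / 0.4 * 8.314 * 311.15 / 16 * 0.262994 = 3259

3259 kW


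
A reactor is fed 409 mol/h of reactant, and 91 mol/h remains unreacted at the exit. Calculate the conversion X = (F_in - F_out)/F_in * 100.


X = (F_in - F_out) / F_in * 100
Moles reacted = 409 - 91 = 318
X = 318 / 409 * 100
= 0.7775 * 100
= 77.75 %

77.75 %


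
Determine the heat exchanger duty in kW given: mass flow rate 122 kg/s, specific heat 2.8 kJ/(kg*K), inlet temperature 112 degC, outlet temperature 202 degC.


Q = m_dot * cp * delta_T
delta_T = 202 - 112 = 90 K
Q = 122 * 2.8 * 90
= 341.6 * 90
= 30744 kW

30744 kW


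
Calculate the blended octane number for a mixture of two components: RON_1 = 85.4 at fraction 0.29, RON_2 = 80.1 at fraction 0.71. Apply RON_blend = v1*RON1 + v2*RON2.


Linear blending: RON_blend = sum(vi * RONi)
Contribution 1: 0.29 * 85.4 = 24.766
Contribution 2: 0.71 * 80.1 = 56.871
RON_blend = 24.766 + 56.871 = 81.637

81.637


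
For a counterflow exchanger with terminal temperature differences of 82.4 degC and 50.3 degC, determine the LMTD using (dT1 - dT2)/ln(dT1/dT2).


LMTD = (dT1 - dT2) / ln(dT1/dT2)
= (82.4 - 50.3) / ln(82.4 / 50.3) = 32.1 / 0.49358 = 65.04

65.04 degC


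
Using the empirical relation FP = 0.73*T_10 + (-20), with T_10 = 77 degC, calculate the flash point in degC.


FP = 0.73 * 77 + (-20) = 36.21

36.21 degC


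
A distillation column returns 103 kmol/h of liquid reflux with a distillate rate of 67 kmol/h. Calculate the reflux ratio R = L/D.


Reflux ratio definition: R = L / D (liquid returned / distillate withdrawn)
L = 103 kmol/h, D = 67 kmol/h
R = 103 / 67 = 1.537

1.537


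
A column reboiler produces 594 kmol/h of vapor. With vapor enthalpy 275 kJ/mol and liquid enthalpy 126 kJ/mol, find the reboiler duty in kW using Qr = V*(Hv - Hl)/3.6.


Qr = 594 * (275 - 126) / 3.6 = 594 * 149 / 3.6 = 24580

24580 kW


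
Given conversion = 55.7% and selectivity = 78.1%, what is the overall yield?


Overall yield = conversion (%) * selectivity (%) / 100
Conversion = 55.7%, Selectivity = 78.1%
Y = 55.7 * 78.1 / 100
= 43.5017 %

43.5017 %


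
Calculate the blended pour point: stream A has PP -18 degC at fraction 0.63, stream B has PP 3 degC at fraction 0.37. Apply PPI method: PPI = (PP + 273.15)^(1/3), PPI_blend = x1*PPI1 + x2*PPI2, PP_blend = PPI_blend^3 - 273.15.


PPI_1 = (-18 + 273.15)^(1/3) = 6.342569
PPI_2 = (3 + 273.15)^(1/3) = 6.512009
PPI_blend = 0.63 * 6.342569 + 0.37 * 6.512009 = 6.405262
PP_blend = 6.405262^3 - 273.15 = 262.7911 - 273.15 = -10.36

-10.36 degC


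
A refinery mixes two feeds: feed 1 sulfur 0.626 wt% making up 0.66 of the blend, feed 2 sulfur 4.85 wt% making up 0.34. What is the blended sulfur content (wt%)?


Linear sulfur blending: S_blend = x1*S1 + x2*S2
Contribution 1: 0.66 * 0.626 = 0.41316 wt%
Contribution 2: 0.34 * 4.85 = 1.649 wt%
S_blend = 0.41316 + 1.649 = 2.06216

2.06216 wt%


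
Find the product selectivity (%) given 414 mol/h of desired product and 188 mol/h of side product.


Selectivity = desired / (desired + undesired) * 100
Total products = 414 + 188 = 602 mol/h
S = 414 / 602 * 100
= 0.6877 * 100
= 68.77 %

68.77 %


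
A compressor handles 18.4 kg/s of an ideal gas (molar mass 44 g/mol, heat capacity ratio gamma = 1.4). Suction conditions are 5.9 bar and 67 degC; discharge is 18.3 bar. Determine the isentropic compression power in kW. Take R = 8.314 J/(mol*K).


Isentropic work: W = m*(gamma/(gamma-1))*(R*T1/MW)*((P2/P1)^((gamma-1)/gamma) - 1)
T1 = 67 + 273.15 = 340.15 K
Pressure ratio = 18.3 / 5.9 = 3.10169
Exponent = (1.4 - 1)/1.4 = 0.285714
(P2/P1)^exp - 1 = 3.10169^0.285714 - 1 = 0.381836
W = 18.4 * 1.4 / 0.4 * 8.314 * 340.15 / 44 * 0.381836 = 1580

1580 kW


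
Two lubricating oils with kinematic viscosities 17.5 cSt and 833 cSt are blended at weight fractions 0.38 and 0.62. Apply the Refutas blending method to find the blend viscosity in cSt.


Refutas method: VBN_i = 14.534*ln(ln(visc_i + 0.8)) + 10.975, blended linearly by mass fraction; since VBN is linear in VBI_i = ln(ln(visc_i + 0.8)) and the fractions sum to 1, blend VBI directly: visc = exp(exp(VBI_blend)) - 0.8
VBI_1 = ln(ln(17.5 + 0.8)) = 1.06709
VBI_2 = ln(ln(833 + 0.8)) = 1.90598
VBI_blend = 0.38 * 1.06709 + 0.62 * 1.90598 = 1.5872
visc_blend = exp(exp(1.5872)) - 0.8 = 132.2

132.2 cSt


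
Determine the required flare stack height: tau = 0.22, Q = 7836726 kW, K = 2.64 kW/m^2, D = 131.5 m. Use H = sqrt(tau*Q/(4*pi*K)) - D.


tau*Q/(4*pi*K) = 0.22 * 7836726 / (4 * pi * 2.64) = 51968.9
sqrt(51968.9) = 227.967
H = 227.967 - 131.5 = 96.47

96.47 m


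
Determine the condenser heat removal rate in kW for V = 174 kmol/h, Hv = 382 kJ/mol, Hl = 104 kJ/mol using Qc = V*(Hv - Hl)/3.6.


Qc = 174 * (382 - 104) / 3.6 = 174 * 278 / 3.6 = 13440

13440 kW


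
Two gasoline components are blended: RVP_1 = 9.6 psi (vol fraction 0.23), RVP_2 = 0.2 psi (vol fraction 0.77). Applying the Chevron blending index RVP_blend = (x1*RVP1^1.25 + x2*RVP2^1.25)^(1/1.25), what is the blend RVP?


Chevron index: RVP_blend = (sum xi*RVPi^1.25)^(1/1.25)
RVP^1.25 terms: 0.23 * 9.6^1.25 + 0.77 * 0.2^1.25 = 3.98956
RVP_blend = 3.98956^(1/1.25) = 3.025

3.025 psi


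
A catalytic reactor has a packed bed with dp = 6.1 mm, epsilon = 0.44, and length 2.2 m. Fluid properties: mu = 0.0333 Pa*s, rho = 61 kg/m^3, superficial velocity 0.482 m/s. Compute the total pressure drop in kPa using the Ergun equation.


dp = 6.1 mm = 0.0061 m
Viscous term = 150*0.0333*0.482*(1-0.44)^2 / (0.0061^2*0.44^3) = 238200
Inertial term = 1.75*61*0.482^2*(1-0.44) / (0.0061*0.44^3) = 26727.7
dP/L = 238200 + 26727.7 = 264928 Pa/m
dP = 264928 * 2.2 / 1000 = 582.8 kPa

582.8 kPa


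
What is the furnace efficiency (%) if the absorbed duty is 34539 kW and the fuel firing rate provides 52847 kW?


Furnace efficiency = Q_absorbed / Q_fuel * 100
= 34539 / 52847 * 100 = 65.36

65.36 %


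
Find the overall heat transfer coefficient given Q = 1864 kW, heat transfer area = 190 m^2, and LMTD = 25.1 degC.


From Q = U*A*LMTD, U = Q / (A * LMTD)
U = 1864 / (190 * 25.1) = 1864 / 4769 = 0.3909

0.3909 kW/(m^2*K)


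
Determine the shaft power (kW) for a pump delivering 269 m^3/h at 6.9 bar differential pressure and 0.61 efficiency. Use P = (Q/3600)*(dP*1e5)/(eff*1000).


Q = 269 / 3600 = 0.0747222 m^3/s
P = 0.0747222 * (6.9 * 1e5) / 0.61 / 1000 = 84.52

84.52 kW


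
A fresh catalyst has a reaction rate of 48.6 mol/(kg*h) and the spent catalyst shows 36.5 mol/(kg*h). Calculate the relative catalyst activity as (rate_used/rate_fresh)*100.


Activity (%) = (rate_used / rate_fresh) * 100
rate_used = 36.5, rate_fresh = 48.6
= (36.5 / 48.6) * 100
= 0.7510 * 100 = 75.10

75.10 %


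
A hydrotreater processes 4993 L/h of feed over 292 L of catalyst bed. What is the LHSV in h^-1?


LHSV = volumetric feed rate / catalyst volume
= 4993 L/h / 292 L
= 17.10 h^-1

17.10 h^-1


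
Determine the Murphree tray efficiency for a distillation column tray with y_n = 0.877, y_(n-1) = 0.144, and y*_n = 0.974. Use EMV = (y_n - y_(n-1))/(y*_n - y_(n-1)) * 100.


Murphree vapor efficiency: EMV = (y_n - y_(n-1)) / (y*_n - y_(n-1)) * 100
EMV = (0.877 - 0.144) / (0.974 - 0.144) * 100 = 0.733 / 0.83 * 100 = 88.31

88.31 %


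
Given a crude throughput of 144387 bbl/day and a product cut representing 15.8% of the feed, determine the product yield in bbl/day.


Crude throughput = 144387 bbl/day
Fraction yield = 15.8%
yield = throughput * fraction / 100
yield = 144387 * 15.8 / 100 = 22813.146

22813.146 bbl/day


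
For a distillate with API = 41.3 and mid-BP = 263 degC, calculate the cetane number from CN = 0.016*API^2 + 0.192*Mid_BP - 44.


CN = 0.016 * 41.3^2 + 0.192 * 263 - 44
CN = 27.29104 + 50.496 - 44 = 33.78704

33.78704


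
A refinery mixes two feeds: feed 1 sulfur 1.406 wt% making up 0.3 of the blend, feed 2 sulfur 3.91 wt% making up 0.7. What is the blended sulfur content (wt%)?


Linear sulfur blending: S_blend = x1*S1 + x2*S2
Contribution 1: 0.3 * 1.406 = 0.4218 wt%
Contribution 2: 0.7 * 3.91 = 2.737 wt%
S_blend = 0.4218 + 2.737 = 3.1588

3.1588 wt%


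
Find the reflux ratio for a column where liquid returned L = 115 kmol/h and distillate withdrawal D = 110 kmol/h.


Reflux ratio definition: R = L / D (liquid returned / distillate withdrawn)
L = 115 kmol/h, D = 110 kmol/h
R = 115 / 110 = 1.045

1.045


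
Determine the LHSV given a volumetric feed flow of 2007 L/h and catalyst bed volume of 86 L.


LHSV = volumetric feed rate / catalyst volume
= 2007 L/h / 86 L
= 23.34 h^-1

23.34 h^-1


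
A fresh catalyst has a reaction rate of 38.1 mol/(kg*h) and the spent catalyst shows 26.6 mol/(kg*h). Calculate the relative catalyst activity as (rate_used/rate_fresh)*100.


Activity (%) = (rate_used / rate_fresh) * 100
rate_used = 26.6, rate_fresh = 38.1
= (26.6 / 38.1) * 100
= 0.6982 * 100 = 69.82

69.82 %


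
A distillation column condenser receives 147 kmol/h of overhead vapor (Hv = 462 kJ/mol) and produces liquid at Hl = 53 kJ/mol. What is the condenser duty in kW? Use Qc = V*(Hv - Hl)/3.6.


Qc = 147 * (462 - 53) / 3.6 = 147 * 409 / 3.6 = 16700

16700 kW


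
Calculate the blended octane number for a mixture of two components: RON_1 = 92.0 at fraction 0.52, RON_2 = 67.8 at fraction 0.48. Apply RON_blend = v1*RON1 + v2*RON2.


Linear blending: RON_blend = sum(vi * RONi)
Contribution 1: 0.52 * 92.0 = 47.84
Contribution 2: 0.48 * 67.8 = 32.544
RON_blend = 47.84 + 32.544 = 80.384

80.384


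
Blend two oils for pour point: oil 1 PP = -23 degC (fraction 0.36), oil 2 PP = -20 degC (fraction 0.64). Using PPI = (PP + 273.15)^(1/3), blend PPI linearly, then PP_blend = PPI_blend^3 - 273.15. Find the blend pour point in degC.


PPI_1 = (-23 + 273.15)^(1/3) = 6.300865
PPI_2 = (-20 + 273.15)^(1/3) = 6.325953
PPI_blend = 0.36 * 6.300865 + 0.64 * 6.325953 = 6.316921
PP_blend = 6.316921^3 - 273.15 = 252.0672 - 273.15 = -21.08

-21.08 degC


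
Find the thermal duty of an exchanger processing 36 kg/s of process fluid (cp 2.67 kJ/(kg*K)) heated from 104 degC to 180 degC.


Q = m_dot * cp * delta_T
delta_T = 180 - 104 = 76 K
Q = 36 * 2.67 * 76
= 96.12 * 76
= 7305.12 kW

7305.12 kW


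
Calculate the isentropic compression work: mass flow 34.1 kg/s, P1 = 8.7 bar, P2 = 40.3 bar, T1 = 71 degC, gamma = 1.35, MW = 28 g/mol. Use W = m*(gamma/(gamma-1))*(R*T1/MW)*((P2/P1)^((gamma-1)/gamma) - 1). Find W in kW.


Isentropic work: W = m*(gamma/(gamma-1))*(R*T1/MW)*((P2/P1)^((gamma-1)/gamma) - 1)
T1 = 71 + 273.15 = 344.15 K
Pressure ratio = 40.3 / 8.7 = 4.63218
Exponent = (1.35 - 1)/1.35 = 0.259259
(P2/P1)^exp - 1 = 4.63218^0.259259 - 1 = 0.488027
W = 34.1 * 1.35 / 0.35 * 8.314 * 344.15 / 28 * 0.488027 = 6559

6559 kW


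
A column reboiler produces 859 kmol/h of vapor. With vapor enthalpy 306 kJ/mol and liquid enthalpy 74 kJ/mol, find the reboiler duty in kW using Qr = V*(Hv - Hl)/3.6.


Qr = 859 * (306 - 74) / 3.6 = 859 * 232 / 3.6 = 55360

55360 kW


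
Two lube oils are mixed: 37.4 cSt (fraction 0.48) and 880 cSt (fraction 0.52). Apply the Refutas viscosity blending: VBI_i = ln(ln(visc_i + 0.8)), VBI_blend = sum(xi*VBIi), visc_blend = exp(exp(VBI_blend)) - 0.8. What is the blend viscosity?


Refutas method: VBN_i = 14.534*ln(ln(visc_i + 0.8)) + 10.975, blended linearly by mass fraction; since VBN is linear in VBI_i = ln(ln(visc_i + 0.8)) and the fractions sum to 1, blend VBI directly: visc = exp(exp(VBI_blend)) - 0.8
VBI_1 = ln(ln(37.4 + 0.8)) = 1.29276
VBI_2 = ln(ln(880 + 0.8)) = 1.9141
VBI_blend = 0.48 * 1.29276 + 0.52 * 1.9141 = 1.61586
visc_blend = exp(exp(1.61586)) - 0.8 = 152.5

152.5 cSt


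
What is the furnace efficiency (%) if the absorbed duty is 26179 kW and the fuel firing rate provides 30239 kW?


Furnace efficiency = Q_absorbed / Q_fuel * 100
= 26179 / 30239 * 100 = 86.57

86.57 %


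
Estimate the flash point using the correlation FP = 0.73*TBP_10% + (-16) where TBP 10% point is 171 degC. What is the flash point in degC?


FP = 0.73 * 171 + (-16) = 108.83

108.83 degC


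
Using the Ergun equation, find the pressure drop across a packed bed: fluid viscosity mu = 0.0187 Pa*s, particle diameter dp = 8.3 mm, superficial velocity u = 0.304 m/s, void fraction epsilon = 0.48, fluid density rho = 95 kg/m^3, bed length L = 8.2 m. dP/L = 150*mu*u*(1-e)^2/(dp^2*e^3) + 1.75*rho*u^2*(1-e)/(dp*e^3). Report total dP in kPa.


dp = 8.3 mm = 0.0083 m
Viscous term = 150*0.0187*0.304*(1-0.48)^2 / (0.0083^2*0.48^3) = 30264.5
Inertial term = 1.75*95*0.304^2*(1-0.48) / (0.0083*0.48^3) = 8703.83
dP/L = 30264.5 + 8703.83 = 38968.3 Pa/m
dP = 38968.3 * 8.2 / 1000 = 319.5 kPa

319.5 kPa


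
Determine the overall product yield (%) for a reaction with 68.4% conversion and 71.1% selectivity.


Overall yield = conversion (%) * selectivity (%) / 100
Conversion = 68.4%, Selectivity = 71.1%
Y = 68.4 * 71.1 / 100
= 48.6324 %

48.6324 %


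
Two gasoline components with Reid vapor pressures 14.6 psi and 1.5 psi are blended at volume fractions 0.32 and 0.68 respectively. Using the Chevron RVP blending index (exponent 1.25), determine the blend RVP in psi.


Chevron index: RVP_blend = (sum xi*RVPi^1.25)^(1/1.25)
RVP^1.25 terms: 0.32 * 14.6^1.25 + 0.68 * 1.5^1.25 = 10.2613
RVP_blend = 10.2613^(1/1.25) = 6.441

6.441 psi


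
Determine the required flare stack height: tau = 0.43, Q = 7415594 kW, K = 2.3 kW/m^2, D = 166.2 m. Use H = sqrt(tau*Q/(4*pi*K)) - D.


tau*Q/(4*pi*K) = 0.43 * 7415594 / (4 * pi * 2.3) = 110326
sqrt(110326) = 332.154
H = 332.154 - 166.2 = 166.0

166.0 m


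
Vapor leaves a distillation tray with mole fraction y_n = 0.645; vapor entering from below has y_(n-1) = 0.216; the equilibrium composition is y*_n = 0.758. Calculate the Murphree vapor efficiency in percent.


Murphree vapor efficiency: EMV = (y_n - y_(n-1)) / (y*_n - y_(n-1)) * 100
EMV = (0.645 - 0.216) / (0.758 - 0.216) * 100 = 0.429 / 0.542 * 100 = 79.15

79.15 %


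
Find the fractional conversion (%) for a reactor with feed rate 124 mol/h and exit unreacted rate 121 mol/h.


X = (F_in - F_out) / F_in * 100
Moles reacted = 124 - 121 = 3
X = 3 / 124 * 100
= 0.02419 * 100
= 2.419 %

2.419 %


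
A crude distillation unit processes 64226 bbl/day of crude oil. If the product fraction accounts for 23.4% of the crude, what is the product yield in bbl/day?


Crude throughput = 64226 bbl/day
Fraction yield = 23.4%
yield = throughput * fraction / 100
yield = 64226 * 23.4 / 100 = 15028.884

15028.884 bbl/day


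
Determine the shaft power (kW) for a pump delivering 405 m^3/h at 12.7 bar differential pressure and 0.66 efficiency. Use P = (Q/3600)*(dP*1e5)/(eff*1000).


Q = 405 / 3600 = 0.1125 m^3/s
P = 0.1125 * (12.7 * 1e5) / 0.66 / 1000 = 216.5

216.5 kW


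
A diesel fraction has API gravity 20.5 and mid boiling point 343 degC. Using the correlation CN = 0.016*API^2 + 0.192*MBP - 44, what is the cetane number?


CN = 0.016 * 20.5^2 + 0.192 * 343 - 44
CN = 6.724 + 65.856 - 44 = 28.58

28.58


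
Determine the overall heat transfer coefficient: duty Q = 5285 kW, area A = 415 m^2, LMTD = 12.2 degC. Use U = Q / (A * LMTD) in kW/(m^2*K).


From Q = U*A*LMTD, U = Q / (A * LMTD)
U = 5285 / (415 * 12.2) = 5285 / 5063 = 1.044

1.044 kW/(m^2*K)


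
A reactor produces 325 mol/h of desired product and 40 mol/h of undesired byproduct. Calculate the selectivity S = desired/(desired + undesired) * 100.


Selectivity = desired / (desired + undesired) * 100
Total products = 325 + 40 = 365 mol/h
S = 325 / 365 * 100
= 0.8904 * 100
= 89.04 %

89.04 %


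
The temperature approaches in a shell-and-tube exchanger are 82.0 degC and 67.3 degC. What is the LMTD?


LMTD = (dT1 - dT2) / ln(dT1/dT2)
= (82.0 - 67.3) / ln(82.0 / 67.3) = 14.7 / 0.197559 = 74.41

74.41 degC


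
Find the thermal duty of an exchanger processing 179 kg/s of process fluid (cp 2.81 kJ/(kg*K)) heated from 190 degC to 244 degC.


Q = m_dot * cp * delta_T
delta_T = 244 - 190 = 54 K
Q = 179 * 2.81 * 54
= 502.99 * 54
= 27161.46 kW

27161.46 kW


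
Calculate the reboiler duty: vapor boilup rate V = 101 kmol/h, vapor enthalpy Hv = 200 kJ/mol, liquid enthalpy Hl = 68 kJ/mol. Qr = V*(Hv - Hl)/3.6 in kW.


Qr = 101 * (200 - 68) / 3.6 = 101 * 132 / 3.6 = 3703

3703 kW


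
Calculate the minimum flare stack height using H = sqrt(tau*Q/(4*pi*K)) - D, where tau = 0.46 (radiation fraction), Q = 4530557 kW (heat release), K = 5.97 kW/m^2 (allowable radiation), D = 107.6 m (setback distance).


tau*Q/(4*pi*K) = 0.46 * 4530557 / (4 * pi * 5.97) = 27779.6
sqrt(27779.6) = 166.672
H = 166.672 - 107.6 = 59.07

59.07 m


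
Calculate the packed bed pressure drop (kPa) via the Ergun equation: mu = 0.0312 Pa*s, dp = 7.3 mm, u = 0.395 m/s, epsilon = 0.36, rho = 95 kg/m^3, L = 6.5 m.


dp = 7.3 mm = 0.0073 m
Viscous term = 150*0.0312*0.395*(1-0.36)^2 / (0.0073^2*0.36^3) = 304544
Inertial term = 1.75*95*0.395^2*(1-0.36) / (0.0073*0.36^3) = 48742.2
dP/L = 304544 + 48742.2 = 353286 Pa/m
dP = 353286 * 6.5 / 1000 = 2296 kPa

2296 kPa


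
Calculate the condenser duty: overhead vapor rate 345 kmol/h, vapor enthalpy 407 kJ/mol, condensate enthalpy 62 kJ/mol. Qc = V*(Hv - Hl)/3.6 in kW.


Qc = 345 * (407 - 62) / 3.6 = 345 * 345 / 3.6 = 33060

33060 kW


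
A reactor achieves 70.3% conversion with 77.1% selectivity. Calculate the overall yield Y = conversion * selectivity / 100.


Overall yield = conversion (%) * selectivity (%) / 100
Conversion = 70.3%, Selectivity = 77.1%
Y = 70.3 * 77.1 / 100
= 54.2013 %

54.2013 %


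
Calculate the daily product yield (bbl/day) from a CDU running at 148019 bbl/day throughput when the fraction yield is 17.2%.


Crude throughput = 148019 bbl/day
Fraction yield = 17.2%
yield = throughput * fraction / 100
yield = 148019 * 17.2 / 100 = 25459.268

25459.268 bbl/day
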